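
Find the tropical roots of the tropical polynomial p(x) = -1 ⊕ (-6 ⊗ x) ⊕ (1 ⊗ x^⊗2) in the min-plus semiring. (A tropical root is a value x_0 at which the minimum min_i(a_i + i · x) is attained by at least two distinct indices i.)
Roots: {-7, 5}

Each tropical root is a break point of the lower envelope of the lines y = a_i + i · x (there are 3 lines, with slopes 0, 1, ..., 2). Only the lines that attain the minimum somewhere contribute to roots; other lines are dominated. Here the surviving (envelope) indices are i = 2, i = 1, i = 0.
Intersections between consecutive envelope lines give the roots: for adjacent envelope indices i < j the intersection is x = (a_i − a_j) / (j − i). Reading off the sorted break points: {-7, 5}.
Verification: at each break x_0, at least two indices attain the minimum of min_i(a_i + i · x_0).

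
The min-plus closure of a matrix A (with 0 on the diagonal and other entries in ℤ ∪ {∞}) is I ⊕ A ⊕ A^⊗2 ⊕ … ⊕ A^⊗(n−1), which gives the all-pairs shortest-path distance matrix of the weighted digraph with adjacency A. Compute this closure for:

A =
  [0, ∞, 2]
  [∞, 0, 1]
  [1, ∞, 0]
Closure =
  [0, ∞, 2]
  [2, 0, 1]
  [1, ∞, 0]

This is the Floyd-Warshall all-pairs shortest-path computation. For each intermediate vertex k = 0, 1, …, 2, update dist[i][j] ← min(dist[i][j], dist[i][k] + dist[k][j]). The final matrix gives, for each (i, j), the minimum total weight of any directed path from i to j (possibly empty when i = j).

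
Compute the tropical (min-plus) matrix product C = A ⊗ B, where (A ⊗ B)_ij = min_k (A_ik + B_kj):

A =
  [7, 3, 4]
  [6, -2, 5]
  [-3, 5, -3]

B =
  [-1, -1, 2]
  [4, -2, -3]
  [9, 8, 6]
A ⊗ B =
  [6, 1, 0]
  [2, -4, -5]
  [-4, -4, -1]

Apply the min-plus product entry-by-entry:
  C[0][0] = min over k of (A[0][0] + B[0][0] = 7 + -1 = 6, A[0][1] + B[1][0] = 3 + 4 = 7, A[0][2] + B[2][0] = 4 + 9 = 13) = 6 (attained at k = 0)
  C[0][1] = min over k of (A[0][0] + B[0][1] = 7 + -1 = 6, A[0][1] + B[1][1] = 3 + -2 = 1, A[0][2] + B[2][1] = 4 + 8 = 12) = 1 (attained at k = 1)
  C[0][2] = min over k of (A[0][0] + B[0][2] = 7 + 2 = 9, A[0][1] + B[1][2] = 3 + -3 = 0, A[0][2] + B[2][2] = 4 + 6 = 10) = 0 (attained at k = 1)
  C[1][0] = min over k of (A[1][0] + B[0][0] = 6 + -1 = 5, A[1][1] + B[1][0] = -2 + 4 = 2, A[1][2] + B[2][0] = 5 + 9 = 14) = 2 (attained at k = 1)
  C[1][1] = min over k of (A[1][0] + B[0][1] = 6 + -1 = 5, A[1][1] + B[1][1] = -2 + -2 = -4, A[1][2] + B[2][1] = 5 + 8 = 13) = -4 (attained at k = 1)
  C[1][2] = min over k of (A[1][0] + B[0][2] = 6 + 2 = 8, A[1][1] + B[1][2] = -2 + -3 = -5, A[1][2] + B[2][2] = 5 + 6 = 11) = -5 (attained at k = 1)
  C[2][0] = min over k of (A[2][0] + B[0][0] = -3 + -1 = -4, A[2][1] + B[1][0] = 5 + 4 = 9, A[2][2] + B[2][0] = -3 + 9 = 6) = -4 (attained at k = 0)
  C[2][1] = min over k of (A[2][0] + B[0][1] = -3 + -1 = -4, A[2][1] + B[1][1] = 5 + -2 = 3, A[2][2] + B[2][1] = -3 + 8 = 5) = -4 (attained at k = 0)
  C[2][2] = min over k of (A[2][0] + B[0][2] = -3 + 2 = -1, A[2][1] + B[1][2] = 5 + -3 = 2, A[2][2] + B[2][2] = -3 + 6 = 3) = -1 (attained at k = 0)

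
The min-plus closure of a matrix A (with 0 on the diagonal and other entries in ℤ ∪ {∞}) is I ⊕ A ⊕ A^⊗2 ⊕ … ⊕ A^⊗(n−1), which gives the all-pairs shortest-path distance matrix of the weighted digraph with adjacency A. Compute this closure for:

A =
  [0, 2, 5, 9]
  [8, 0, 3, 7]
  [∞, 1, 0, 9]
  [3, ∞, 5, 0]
Closure =
  [0, 2, 5, 9]
  [8, 0, 3, 7]
  [9, 1, 0, 8]
  [3, 5, 5, 0]

This is the Floyd-Warshall all-pairs shortest-path computation. For each intermediate vertex k = 0, 1, …, 3, update dist[i][j] ← min(dist[i][j], dist[i][k] + dist[k][j]). The final matrix gives, for each (i, j), the minimum total weight of any directed path from i to j (possibly empty when i = j).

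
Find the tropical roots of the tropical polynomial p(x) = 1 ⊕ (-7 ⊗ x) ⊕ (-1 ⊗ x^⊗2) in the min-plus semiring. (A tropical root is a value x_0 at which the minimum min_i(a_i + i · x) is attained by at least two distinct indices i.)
Roots: {-6, 8}

Each tropical root is a break point of the lower envelope of the lines y = a_i + i · x (there are 3 lines, with slopes 0, 1, ..., 2). Only the lines that attain the minimum somewhere contribute to roots; other lines are dominated. Here the surviving (envelope) indices are i = 2, i = 1, i = 0.
Intersections between consecutive envelope lines give the roots: for adjacent envelope indices i < j the intersection is x = (a_i − a_j) / (j − i). Reading off the sorted break points: {-6, 8}.
Verification: at each break x_0, at least two indices attain the minimum of min_i(a_i + i · x_0).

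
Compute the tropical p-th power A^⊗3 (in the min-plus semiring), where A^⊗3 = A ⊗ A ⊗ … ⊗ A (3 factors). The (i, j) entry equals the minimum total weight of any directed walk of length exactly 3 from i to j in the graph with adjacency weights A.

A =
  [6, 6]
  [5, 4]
A^⊗3 =
  [15, 14]
  [13, 12]

Each entry (A^⊗3)_ij equals the minimum over all length-3 walks i = v_0 → v_1 → … → v_3 = j of Σ_t A[v_t][v_{t+1}]. For example, for (i, j) = (0, 1) we minimise over 4 possible intermediate vertex sequences; the minimum is 14, attained along the walk 0 → 1 → 1 → 1.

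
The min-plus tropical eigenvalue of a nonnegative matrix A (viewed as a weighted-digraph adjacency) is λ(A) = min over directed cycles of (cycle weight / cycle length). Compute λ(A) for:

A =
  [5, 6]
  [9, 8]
λ(A) = 5

Enumerate directed cycles and compute their means (weight / length). Sample:
  cycle 0 → 0: weight = 5, length = 1, mean = 5/1 ≈ 5.000
  cycle 1 → 1: weight = 8, length = 1, mean = 8/1 ≈ 8.000
  cycle 0 → 1 → 0: weight = 15, length = 2, mean = 15/2 ≈ 7.500
  cycle 1 → 0 → 1: weight = 15, length = 2, mean = 15/2 ≈ 7.500
Minimum mean = 5.000, attained e.g. along the cycle 0 → 0 with weight 5 and length 1. So λ(A) = 5/1 = 5.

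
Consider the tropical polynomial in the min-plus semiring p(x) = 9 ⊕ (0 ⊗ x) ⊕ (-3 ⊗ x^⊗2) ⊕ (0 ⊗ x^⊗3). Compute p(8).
p(8) = 8

A tropical monomial a ⊗ x^⊗i evaluates to a + i · x. Evaluating each term at x = 8:
  Term 0 contributes 9 + 0 · 8 = 9
  Term 1 contributes 0 + 1 · 8 = 8
  Term 2 contributes -3 + 2 · 8 = 13
  Term 3 contributes 0 + 3 · 8 = 24
p(8) = ⊕ of these = min[9, 8, 13, 24] = 8.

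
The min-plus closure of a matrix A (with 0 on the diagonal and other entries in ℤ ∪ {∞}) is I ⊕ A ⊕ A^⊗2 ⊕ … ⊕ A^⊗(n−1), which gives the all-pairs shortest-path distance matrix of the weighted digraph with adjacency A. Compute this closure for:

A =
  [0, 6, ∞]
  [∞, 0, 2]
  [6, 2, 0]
Closure =
  [0, 6, 8]
  [8, 0, 2]
  [6, 2, 0]

This is the Floyd-Warshall all-pairs shortest-path computation. For each intermediate vertex k = 0, 1, …, 2, update dist[i][j] ← min(dist[i][j], dist[i][k] + dist[k][j]). The final matrix gives, for each (i, j), the minimum total weight of any directed path from i to j (possibly empty when i = j).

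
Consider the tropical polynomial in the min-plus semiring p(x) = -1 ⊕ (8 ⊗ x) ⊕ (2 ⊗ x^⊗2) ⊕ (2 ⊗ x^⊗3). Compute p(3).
p(3) = -1

A tropical monomial a ⊗ x^⊗i evaluates to a + i · x. Evaluating each term at x = 3:
  Term 0 contributes -1 + 0 · 3 = -1
  Term 1 contributes 8 + 1 · 3 = 11
  Term 2 contributes 2 + 2 · 3 = 8
  Term 3 contributes 2 + 3 · 3 = 11
p(3) = ⊕ of these = min[-1, 11, 8, 11] = -1.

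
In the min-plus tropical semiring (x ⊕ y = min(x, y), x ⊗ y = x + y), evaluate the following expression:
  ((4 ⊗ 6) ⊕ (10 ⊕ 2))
((4 ⊗ 6) ⊕ (10 ⊕ 2)) = 2

Expand innermost to outermost. Recall ⊕ takes the minimum of its arguments and ⊗ takes their sum. Working out the expression ((4 ⊗ 6) ⊕ (10 ⊕ 2)) gives 2.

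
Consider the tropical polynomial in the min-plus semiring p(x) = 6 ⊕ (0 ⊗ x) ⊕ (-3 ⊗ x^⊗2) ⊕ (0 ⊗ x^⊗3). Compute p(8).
p(8) = 6

A tropical monomial a ⊗ x^⊗i evaluates to a + i · x. Evaluating each term at x = 8:
  Term 0 contributes 6 + 0 · 8 = 6
  Term 1 contributes 0 + 1 · 8 = 8
  Term 2 contributes -3 + 2 · 8 = 13
  Term 3 contributes 0 + 3 · 8 = 24
p(8) = ⊕ of these = min[6, 8, 13, 24] = 6.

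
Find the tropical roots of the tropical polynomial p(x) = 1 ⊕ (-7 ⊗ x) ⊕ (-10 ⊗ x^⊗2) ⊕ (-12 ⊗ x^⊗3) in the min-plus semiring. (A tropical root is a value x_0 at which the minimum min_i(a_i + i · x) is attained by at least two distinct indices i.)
Roots: {2, 3, 8}

Each tropical root is a break point of the lower envelope of the lines y = a_i + i · x (there are 4 lines, with slopes 0, 1, ..., 3). Only the lines that attain the minimum somewhere contribute to roots; other lines are dominated. Here the surviving (envelope) indices are i = 3, i = 2, i = 1, i = 0.
Intersections between consecutive envelope lines give the roots: for adjacent envelope indices i < j the intersection is x = (a_i − a_j) / (j − i). Reading off the sorted break points: {2, 3, 8}.
Verification: at each break x_0, at least two indices attain the minimum of min_i(a_i + i · x_0).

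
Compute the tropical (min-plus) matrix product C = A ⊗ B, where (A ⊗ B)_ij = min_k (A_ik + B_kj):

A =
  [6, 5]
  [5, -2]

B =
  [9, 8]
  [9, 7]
A ⊗ B =
  [14, 12]
  [7, 5]

Apply the min-plus product entry-by-entry:
  C[0][0] = min over k of (A[0][0] + B[0][0] = 6 + 9 = 15, A[0][1] + B[1][0] = 5 + 9 = 14) = 14 (attained at k = 1)
  C[0][1] = min over k of (A[0][0] + B[0][1] = 6 + 8 = 14, A[0][1] + B[1][1] = 5 + 7 = 12) = 12 (attained at k = 1)
  C[1][0] = min over k of (A[1][0] + B[0][0] = 5 + 9 = 14, A[1][1] + B[1][0] = -2 + 9 = 7) = 7 (attained at k = 1)
  C[1][1] = min over k of (A[1][0] + B[0][1] = 5 + 8 = 13, A[1][1] + B[1][1] = -2 + 7 = 5) = 5 (attained at k = 1)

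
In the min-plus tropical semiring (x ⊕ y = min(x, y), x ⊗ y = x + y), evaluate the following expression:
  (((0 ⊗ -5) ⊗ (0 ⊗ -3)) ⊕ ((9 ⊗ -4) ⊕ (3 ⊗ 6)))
(((0 ⊗ -5) ⊗ (0 ⊗ -3)) ⊕ ((9 ⊗ -4) ⊕ (3 ⊗ 6))) = -8

Expand innermost to outermost. Recall ⊕ takes the minimum of its arguments and ⊗ takes their sum. Working out the expression (((0 ⊗ -5) ⊗ (0 ⊗ -3)) ⊕ ((9 ⊗ -4) ⊕ (3 ⊗ 6))) gives -8.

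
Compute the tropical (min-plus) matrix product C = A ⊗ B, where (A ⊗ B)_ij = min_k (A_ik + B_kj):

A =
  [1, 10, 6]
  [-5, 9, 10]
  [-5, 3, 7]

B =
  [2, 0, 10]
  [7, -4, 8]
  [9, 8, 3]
A ⊗ B =
  [3, 1, 9]
  [-3, -5, 5]
  [-3, -5, 5]

Apply the min-plus product entry-by-entry:
  C[0][0] = min over k of (A[0][0] + B[0][0] = 1 + 2 = 3, A[0][1] + B[1][0] = 10 + 7 = 17, A[0][2] + B[2][0] = 6 + 9 = 15) = 3 (attained at k = 0)
  C[0][1] = min over k of (A[0][0] + B[0][1] = 1 + 0 = 1, A[0][1] + B[1][1] = 10 + -4 = 6, A[0][2] + B[2][1] = 6 + 8 = 14) = 1 (attained at k = 0)
  C[0][2] = min over k of (A[0][0] + B[0][2] = 1 + 10 = 11, A[0][1] + B[1][2] = 10 + 8 = 18, A[0][2] + B[2][2] = 6 + 3 = 9) = 9 (attained at k = 2)
  C[1][0] = min over k of (A[1][0] + B[0][0] = -5 + 2 = -3, A[1][1] + B[1][0] = 9 + 7 = 16, A[1][2] + B[2][0] = 10 + 9 = 19) = -3 (attained at k = 0)
  C[1][1] = min over k of (A[1][0] + B[0][1] = -5 + 0 = -5, A[1][1] + B[1][1] = 9 + -4 = 5, A[1][2] + B[2][1] = 10 + 8 = 18) = -5 (attained at k = 0)
  C[1][2] = min over k of (A[1][0] + B[0][2] = -5 + 10 = 5, A[1][1] + B[1][2] = 9 + 8 = 17, A[1][2] + B[2][2] = 10 + 3 = 13) = 5 (attained at k = 0)
  C[2][0] = min over k of (A[2][0] + B[0][0] = -5 + 2 = -3, A[2][1] + B[1][0] = 3 + 7 = 10, A[2][2] + B[2][0] = 7 + 9 = 16) = -3 (attained at k = 0)
  C[2][1] = min over k of (A[2][0] + B[0][1] = -5 + 0 = -5, A[2][1] + B[1][1] = 3 + -4 = -1, A[2][2] + B[2][1] = 7 + 8 = 15) = -5 (attained at k = 0)
  C[2][2] = min over k of (A[2][0] + B[0][2] = -5 + 10 = 5, A[2][1] + B[1][2] = 3 + 8 = 11, A[2][2] + B[2][2] = 7 + 3 = 10) = 5 (attained at k = 0)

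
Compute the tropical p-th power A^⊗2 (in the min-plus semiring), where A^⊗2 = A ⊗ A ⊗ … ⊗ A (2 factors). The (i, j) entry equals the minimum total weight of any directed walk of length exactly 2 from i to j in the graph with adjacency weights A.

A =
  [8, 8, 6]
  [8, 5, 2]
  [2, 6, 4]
A^⊗2 =
  [8, 12, 10]
  [4, 8, 6]
  [6, 10, 8]

Each entry (A^⊗2)_ij equals the minimum over all length-2 walks i = v_0 → v_1 → … → v_2 = j of Σ_t A[v_t][v_{t+1}]. For example, for (i, j) = (0, 2) we minimise over 3 possible intermediate vertex sequences; the minimum is 10, attained along the walk 0 → 1 → 2.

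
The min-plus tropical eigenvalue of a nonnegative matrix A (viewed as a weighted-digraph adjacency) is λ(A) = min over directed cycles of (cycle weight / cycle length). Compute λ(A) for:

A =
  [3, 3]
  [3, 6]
λ(A) = 3

Enumerate directed cycles and compute their means (weight / length). Sample:
  cycle 0 → 0: weight = 3, length = 1, mean = 3/1 ≈ 3.000
  cycle 1 → 1: weight = 6, length = 1, mean = 6/1 ≈ 6.000
  cycle 0 → 1 → 0: weight = 6, length = 2, mean = 6/2 ≈ 3.000
  cycle 1 → 0 → 1: weight = 6, length = 2, mean = 6/2 ≈ 3.000
Minimum mean = 3.000, attained e.g. along the cycle 0 → 0 with weight 3 and length 1. So λ(A) = 3/1 = 3.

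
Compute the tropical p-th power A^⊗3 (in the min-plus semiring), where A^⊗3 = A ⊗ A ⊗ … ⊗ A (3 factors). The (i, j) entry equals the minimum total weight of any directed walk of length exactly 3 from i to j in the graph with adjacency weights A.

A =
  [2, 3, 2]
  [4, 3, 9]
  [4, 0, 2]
A^⊗3 =
  [6, 4, 6]
  [8, 6, 8]
  [6, 4, 6]

Each entry (A^⊗3)_ij equals the minimum over all length-3 walks i = v_0 → v_1 → … → v_3 = j of Σ_t A[v_t][v_{t+1}]. For example, for (i, j) = (0, 2) we minimise over 9 possible intermediate vertex sequences; the minimum is 6, attained along the walk 0 → 0 → 0 → 2.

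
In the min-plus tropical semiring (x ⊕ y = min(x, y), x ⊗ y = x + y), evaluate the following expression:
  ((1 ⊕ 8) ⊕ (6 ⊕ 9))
((1 ⊕ 8) ⊕ (6 ⊕ 9)) = 1

Expand innermost to outermost. Recall ⊕ takes the minimum of its arguments and ⊗ takes their sum. Working out the expression ((1 ⊕ 8) ⊕ (6 ⊕ 9)) gives 1.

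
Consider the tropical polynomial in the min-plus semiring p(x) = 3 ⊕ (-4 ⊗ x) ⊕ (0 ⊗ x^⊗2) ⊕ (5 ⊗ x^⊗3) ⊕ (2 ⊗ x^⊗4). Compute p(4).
p(4) = 0

A tropical monomial a ⊗ x^⊗i evaluates to a + i · x. Evaluating each term at x = 4:
  Term 0 contributes 3 + 0 · 4 = 3
  Term 1 contributes -4 + 1 · 4 = 0
  Term 2 contributes 0 + 2 · 4 = 8
  Term 3 contributes 5 + 3 · 4 = 17
  Term 4 contributes 2 + 4 · 4 = 18
p(4) = ⊕ of these = min[3, 0, 8, 17, 18] = 0.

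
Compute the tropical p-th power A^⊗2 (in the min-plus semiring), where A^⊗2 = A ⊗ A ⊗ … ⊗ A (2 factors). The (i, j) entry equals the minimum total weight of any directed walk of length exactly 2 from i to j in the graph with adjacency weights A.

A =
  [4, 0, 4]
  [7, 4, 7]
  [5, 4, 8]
A^⊗2 =
  [7, 4, 7]
  [11, 7, 11]
  [9, 5, 9]

Each entry (A^⊗2)_ij equals the minimum over all length-2 walks i = v_0 → v_1 → … → v_2 = j of Σ_t A[v_t][v_{t+1}]. For example, for (i, j) = (0, 2) we minimise over 3 possible intermediate vertex sequences; the minimum is 7, attained along the walk 0 → 1 → 2.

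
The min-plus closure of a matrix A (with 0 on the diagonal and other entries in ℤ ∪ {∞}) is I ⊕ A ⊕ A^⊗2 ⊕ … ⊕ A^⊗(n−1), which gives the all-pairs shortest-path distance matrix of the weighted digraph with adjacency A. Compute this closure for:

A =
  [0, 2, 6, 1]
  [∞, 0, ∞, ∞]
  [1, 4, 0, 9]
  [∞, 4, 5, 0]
Closure =
  [0, 2, 6, 1]
  [∞, 0, ∞, ∞]
  [1, 3, 0, 2]
  [6, 4, 5, 0]

This is the Floyd-Warshall all-pairs shortest-path computation. For each intermediate vertex k = 0, 1, …, 3, update dist[i][j] ← min(dist[i][j], dist[i][k] + dist[k][j]). The final matrix gives, for each (i, j), the minimum total weight of any directed path from i to j (possibly empty when i = j).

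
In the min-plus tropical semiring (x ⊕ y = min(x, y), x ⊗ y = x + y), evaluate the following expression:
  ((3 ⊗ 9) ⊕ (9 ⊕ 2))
((3 ⊗ 9) ⊕ (9 ⊕ 2)) = 2

Expand innermost to outermost. Recall ⊕ takes the minimum of its arguments and ⊗ takes their sum. Working out the expression ((3 ⊗ 9) ⊕ (9 ⊕ 2)) gives 2.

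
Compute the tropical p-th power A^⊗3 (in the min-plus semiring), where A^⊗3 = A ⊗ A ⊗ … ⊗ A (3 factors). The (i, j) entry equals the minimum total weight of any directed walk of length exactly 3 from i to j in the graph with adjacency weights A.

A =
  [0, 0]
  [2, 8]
A^⊗3 =
  [0, 0]
  [2, 2]

Each entry (A^⊗3)_ij equals the minimum over all length-3 walks i = v_0 → v_1 → … → v_3 = j of Σ_t A[v_t][v_{t+1}]. For example, for (i, j) = (0, 1) we minimise over 4 possible intermediate vertex sequences; the minimum is 0, attained along the walk 0 → 0 → 0 → 1.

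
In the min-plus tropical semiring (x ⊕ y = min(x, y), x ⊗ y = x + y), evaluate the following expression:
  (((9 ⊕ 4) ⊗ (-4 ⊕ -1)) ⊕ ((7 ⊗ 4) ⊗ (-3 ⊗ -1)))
(((9 ⊕ 4) ⊗ (-4 ⊕ -1)) ⊕ ((7 ⊗ 4) ⊗ (-3 ⊗ -1))) = 0

Expand innermost to outermost. Recall ⊕ takes the minimum of its arguments and ⊗ takes their sum. Working out the expression (((9 ⊕ 4) ⊗ (-4 ⊕ -1)) ⊕ ((7 ⊗ 4) ⊗ (-3 ⊗ -1))) gives 0.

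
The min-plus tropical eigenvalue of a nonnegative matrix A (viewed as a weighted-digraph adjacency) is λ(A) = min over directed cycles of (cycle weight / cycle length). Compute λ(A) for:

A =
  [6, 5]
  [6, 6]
λ(A) = 11/2

Enumerate directed cycles and compute their means (weight / length). Sample:
  cycle 0 → 0: weight = 6, length = 1, mean = 6/1 ≈ 6.000
  cycle 1 → 1: weight = 6, length = 1, mean = 6/1 ≈ 6.000
  cycle 0 → 1 → 0: weight = 11, length = 2, mean = 11/2 ≈ 5.500
  cycle 1 → 0 → 1: weight = 11, length = 2, mean = 11/2 ≈ 5.500
Minimum mean = 5.500, attained e.g. along the cycle 0 → 1 → 0 with weight 11 and length 2. So λ(A) = 11/2 = 11/2.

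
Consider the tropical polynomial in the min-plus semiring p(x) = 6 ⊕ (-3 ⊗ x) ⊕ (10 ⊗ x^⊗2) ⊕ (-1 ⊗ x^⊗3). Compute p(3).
p(3) = 0

A tropical monomial a ⊗ x^⊗i evaluates to a + i · x. Evaluating each term at x = 3:
  Term 0 contributes 6 + 0 · 3 = 6
  Term 1 contributes -3 + 1 · 3 = 0
  Term 2 contributes 10 + 2 · 3 = 16
  Term 3 contributes -1 + 3 · 3 = 8
p(3) = ⊕ of these = min[6, 0, 16, 8] = 0.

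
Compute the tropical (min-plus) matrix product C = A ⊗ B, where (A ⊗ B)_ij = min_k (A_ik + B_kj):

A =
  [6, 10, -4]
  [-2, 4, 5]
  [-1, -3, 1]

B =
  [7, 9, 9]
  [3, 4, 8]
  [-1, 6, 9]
A ⊗ B =
  [-5, 2, 5]
  [4, 7, 7]
  [0, 1, 5]

Apply the min-plus product entry-by-entry:
  C[0][0] = min over k of (A[0][0] + B[0][0] = 6 + 7 = 13, A[0][1] + B[1][0] = 10 + 3 = 13, A[0][2] + B[2][0] = -4 + -1 = -5) = -5 (attained at k = 2)
  C[0][1] = min over k of (A[0][0] + B[0][1] = 6 + 9 = 15, A[0][1] + B[1][1] = 10 + 4 = 14, A[0][2] + B[2][1] = -4 + 6 = 2) = 2 (attained at k = 2)
  C[0][2] = min over k of (A[0][0] + B[0][2] = 6 + 9 = 15, A[0][1] + B[1][2] = 10 + 8 = 18, A[0][2] + B[2][2] = -4 + 9 = 5) = 5 (attained at k = 2)
  C[1][0] = min over k of (A[1][0] + B[0][0] = -2 + 7 = 5, A[1][1] + B[1][0] = 4 + 3 = 7, A[1][2] + B[2][0] = 5 + -1 = 4) = 4 (attained at k = 2)
  C[1][1] = min over k of (A[1][0] + B[0][1] = -2 + 9 = 7, A[1][1] + B[1][1] = 4 + 4 = 8, A[1][2] + B[2][1] = 5 + 6 = 11) = 7 (attained at k = 0)
  C[1][2] = min over k of (A[1][0] + B[0][2] = -2 + 9 = 7, A[1][1] + B[1][2] = 4 + 8 = 12, A[1][2] + B[2][2] = 5 + 9 = 14) = 7 (attained at k = 0)
  C[2][0] = min over k of (A[2][0] + B[0][0] = -1 + 7 = 6, A[2][1] + B[1][0] = -3 + 3 = 0, A[2][2] + B[2][0] = 1 + -1 = 0) = 0 (attained at k = 1)
  C[2][1] = min over k of (A[2][0] + B[0][1] = -1 + 9 = 8, A[2][1] + B[1][1] = -3 + 4 = 1, A[2][2] + B[2][1] = 1 + 6 = 7) = 1 (attained at k = 1)
  C[2][2] = min over k of (A[2][0] + B[0][2] = -1 + 9 = 8, A[2][1] + B[1][2] = -3 + 8 = 5, A[2][2] + B[2][2] = 1 + 9 = 10) = 5 (attained at k = 1)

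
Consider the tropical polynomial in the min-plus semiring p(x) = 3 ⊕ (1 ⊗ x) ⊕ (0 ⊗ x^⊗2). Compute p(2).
p(2) = 3

A tropical monomial a ⊗ x^⊗i evaluates to a + i · x. Evaluating each term at x = 2:
  Term 0 contributes 3 + 0 · 2 = 3
  Term 1 contributes 1 + 1 · 2 = 3
  Term 2 contributes 0 + 2 · 2 = 4
p(2) = ⊕ of these = min[3, 3, 4] = 3.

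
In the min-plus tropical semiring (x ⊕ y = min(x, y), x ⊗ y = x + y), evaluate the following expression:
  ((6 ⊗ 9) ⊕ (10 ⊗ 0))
((6 ⊗ 9) ⊕ (10 ⊗ 0)) = 10

Expand innermost to outermost. Recall ⊕ takes the minimum of its arguments and ⊗ takes their sum. Working out the expression ((6 ⊗ 9) ⊕ (10 ⊗ 0)) gives 10.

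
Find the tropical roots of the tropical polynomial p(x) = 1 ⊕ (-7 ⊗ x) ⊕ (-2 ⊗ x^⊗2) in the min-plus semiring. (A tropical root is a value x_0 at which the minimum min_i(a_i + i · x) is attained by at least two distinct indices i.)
Roots: {-5, 8}

Each tropical root is a break point of the lower envelope of the lines y = a_i + i · x (there are 3 lines, with slopes 0, 1, ..., 2). Only the lines that attain the minimum somewhere contribute to roots; other lines are dominated. Here the surviving (envelope) indices are i = 2, i = 1, i = 0.
Intersections between consecutive envelope lines give the roots: for adjacent envelope indices i < j the intersection is x = (a_i − a_j) / (j − i). Reading off the sorted break points: {-5, 8}.
Verification: at each break x_0, at least two indices attain the minimum of min_i(a_i + i · x_0).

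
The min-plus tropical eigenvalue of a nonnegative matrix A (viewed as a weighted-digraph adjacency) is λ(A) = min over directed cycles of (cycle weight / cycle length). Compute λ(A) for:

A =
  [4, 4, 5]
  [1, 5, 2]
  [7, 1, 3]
λ(A) = 3/2

Enumerate directed cycles and compute their means (weight / length). Sample:
  cycle 0 → 0: weight = 4, length = 1, mean = 4/1 ≈ 4.000
  cycle 1 → 1: weight = 5, length = 1, mean = 5/1 ≈ 5.000
  cycle 2 → 2: weight = 3, length = 1, mean = 3/1 ≈ 3.000
  cycle 0 → 1 → 0: weight = 5, length = 2, mean = 5/2 ≈ 2.500
  cycle 0 → 2 → 0: weight = 12, length = 2, mean = 12/2 ≈ 6.000
  cycle 1 → 0 → 1: weight = 5, length = 2, mean = 5/2 ≈ 2.500
Minimum mean = 1.500, attained e.g. along the cycle 1 → 2 → 1 with weight 3 and length 2. So λ(A) = 3/2 = 3/2.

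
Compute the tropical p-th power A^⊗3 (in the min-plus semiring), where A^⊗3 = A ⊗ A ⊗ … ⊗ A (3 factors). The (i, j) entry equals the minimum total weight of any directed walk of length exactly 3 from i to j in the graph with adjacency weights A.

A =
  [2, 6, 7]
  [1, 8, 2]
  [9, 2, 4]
A^⊗3 =
  [6, 10, 10]
  [5, 8, 6]
  [5, 6, 8]

Each entry (A^⊗3)_ij equals the minimum over all length-3 walks i = v_0 → v_1 → … → v_3 = j of Σ_t A[v_t][v_{t+1}]. For example, for (i, j) = (0, 2) we minimise over 9 possible intermediate vertex sequences; the minimum is 10, attained along the walk 0 → 0 → 1 → 2.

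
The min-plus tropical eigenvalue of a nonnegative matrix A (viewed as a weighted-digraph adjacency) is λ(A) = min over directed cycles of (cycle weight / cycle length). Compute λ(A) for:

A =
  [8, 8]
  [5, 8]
λ(A) = 13/2

Enumerate directed cycles and compute their means (weight / length). Sample:
  cycle 0 → 0: weight = 8, length = 1, mean = 8/1 ≈ 8.000
  cycle 1 → 1: weight = 8, length = 1, mean = 8/1 ≈ 8.000
  cycle 0 → 1 → 0: weight = 13, length = 2, mean = 13/2 ≈ 6.500
  cycle 1 → 0 → 1: weight = 13, length = 2, mean = 13/2 ≈ 6.500
Minimum mean = 6.500, attained e.g. along the cycle 0 → 1 → 0 with weight 13 and length 2. So λ(A) = 13/2 = 13/2.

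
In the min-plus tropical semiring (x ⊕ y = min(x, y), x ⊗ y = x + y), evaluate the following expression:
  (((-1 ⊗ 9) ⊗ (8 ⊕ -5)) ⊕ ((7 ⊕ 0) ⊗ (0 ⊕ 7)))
(((-1 ⊗ 9) ⊗ (8 ⊕ -5)) ⊕ ((7 ⊕ 0) ⊗ (0 ⊕ 7))) = 0

Expand innermost to outermost. Recall ⊕ takes the minimum of its arguments and ⊗ takes their sum. Working out the expression (((-1 ⊗ 9) ⊗ (8 ⊕ -5)) ⊕ ((7 ⊕ 0) ⊗ (0 ⊕ 7))) gives 0.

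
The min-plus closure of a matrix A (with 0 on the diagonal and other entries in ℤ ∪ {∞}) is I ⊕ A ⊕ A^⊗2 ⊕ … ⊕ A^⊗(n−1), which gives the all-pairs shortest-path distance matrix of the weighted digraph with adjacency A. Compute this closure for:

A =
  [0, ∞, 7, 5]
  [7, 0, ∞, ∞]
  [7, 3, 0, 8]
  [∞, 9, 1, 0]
Closure =
  [0, 9, 6, 5]
  [7, 0, 13, 12]
  [7, 3, 0, 8]
  [8, 4, 1, 0]

This is the Floyd-Warshall all-pairs shortest-path computation. For each intermediate vertex k = 0, 1, …, 3, update dist[i][j] ← min(dist[i][j], dist[i][k] + dist[k][j]). The final matrix gives, for each (i, j), the minimum total weight of any directed path from i to j (possibly empty when i = j).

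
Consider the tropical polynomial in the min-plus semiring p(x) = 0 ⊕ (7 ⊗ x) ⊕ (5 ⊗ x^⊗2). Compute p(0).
p(0) = 0

A tropical monomial a ⊗ x^⊗i evaluates to a + i · x. Evaluating each term at x = 0:
  Term 0 contributes 0 + 0 · 0 = 0
  Term 1 contributes 7 + 1 · 0 = 7
  Term 2 contributes 5 + 2 · 0 = 5
p(0) = ⊕ of these = min[0, 7, 5] = 0.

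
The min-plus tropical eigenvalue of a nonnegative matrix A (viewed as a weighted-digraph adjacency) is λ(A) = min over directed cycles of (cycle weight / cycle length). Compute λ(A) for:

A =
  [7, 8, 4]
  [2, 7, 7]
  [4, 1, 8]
λ(A) = 7/3

Enumerate directed cycles and compute their means (weight / length). Sample:
  cycle 0 → 0: weight = 7, length = 1, mean = 7/1 ≈ 7.000
  cycle 1 → 1: weight = 7, length = 1, mean = 7/1 ≈ 7.000
  cycle 2 → 2: weight = 8, length = 1, mean = 8/1 ≈ 8.000
  cycle 0 → 1 → 0: weight = 10, length = 2, mean = 10/2 ≈ 5.000
  cycle 0 → 2 → 0: weight = 8, length = 2, mean = 8/2 ≈ 4.000
  cycle 1 → 0 → 1: weight = 10, length = 2, mean = 10/2 ≈ 5.000
Minimum mean = 2.333, attained e.g. along the cycle 0 → 2 → 1 → 0 with weight 7 and length 3. So λ(A) = 7/3 = 7/3.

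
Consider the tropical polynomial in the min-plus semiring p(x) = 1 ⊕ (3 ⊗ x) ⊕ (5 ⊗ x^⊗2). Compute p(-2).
p(-2) = 1

A tropical monomial a ⊗ x^⊗i evaluates to a + i · x. Evaluating each term at x = -2:
  Term 0 contributes 1 + 0 · -2 = 1
  Term 1 contributes 3 + 1 · -2 = 1
  Term 2 contributes 5 + 2 · -2 = 1
p(-2) = ⊕ of these = min[1, 1, 1] = 1.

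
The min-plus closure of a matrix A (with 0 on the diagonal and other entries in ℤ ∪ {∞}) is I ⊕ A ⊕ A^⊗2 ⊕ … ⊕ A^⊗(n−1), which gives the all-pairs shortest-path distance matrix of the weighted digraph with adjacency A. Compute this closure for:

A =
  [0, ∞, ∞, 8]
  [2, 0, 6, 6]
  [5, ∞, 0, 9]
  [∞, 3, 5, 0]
Closure =
  [0, 11, 13, 8]
  [2, 0, 6, 6]
  [5, 12, 0, 9]
  [5, 3, 5, 0]

This is the Floyd-Warshall all-pairs shortest-path computation. For each intermediate vertex k = 0, 1, …, 3, update dist[i][j] ← min(dist[i][j], dist[i][k] + dist[k][j]). The final matrix gives, for each (i, j), the minimum total weight of any directed path from i to j (possibly empty when i = j).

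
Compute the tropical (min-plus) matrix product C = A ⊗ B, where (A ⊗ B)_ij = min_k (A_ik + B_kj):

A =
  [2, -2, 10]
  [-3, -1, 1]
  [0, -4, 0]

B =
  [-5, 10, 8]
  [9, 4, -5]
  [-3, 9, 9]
A ⊗ B =
  [-3, 2, -7]
  [-8, 3, -6]
  [-5, 0, -9]

Apply the min-plus product entry-by-entry:
  C[0][0] = min over k of (A[0][0] + B[0][0] = 2 + -5 = -3, A[0][1] + B[1][0] = -2 + 9 = 7, A[0][2] + B[2][0] = 10 + -3 = 7) = -3 (attained at k = 0)
  C[0][1] = min over k of (A[0][0] + B[0][1] = 2 + 10 = 12, A[0][1] + B[1][1] = -2 + 4 = 2, A[0][2] + B[2][1] = 10 + 9 = 19) = 2 (attained at k = 1)
  C[0][2] = min over k of (A[0][0] + B[0][2] = 2 + 8 = 10, A[0][1] + B[1][2] = -2 + -5 = -7, A[0][2] + B[2][2] = 10 + 9 = 19) = -7 (attained at k = 1)
  C[1][0] = min over k of (A[1][0] + B[0][0] = -3 + -5 = -8, A[1][1] + B[1][0] = -1 + 9 = 8, A[1][2] + B[2][0] = 1 + -3 = -2) = -8 (attained at k = 0)
  C[1][1] = min over k of (A[1][0] + B[0][1] = -3 + 10 = 7, A[1][1] + B[1][1] = -1 + 4 = 3, A[1][2] + B[2][1] = 1 + 9 = 10) = 3 (attained at k = 1)
  C[1][2] = min over k of (A[1][0] + B[0][2] = -3 + 8 = 5, A[1][1] + B[1][2] = -1 + -5 = -6, A[1][2] + B[2][2] = 1 + 9 = 10) = -6 (attained at k = 1)
  C[2][0] = min over k of (A[2][0] + B[0][0] = 0 + -5 = -5, A[2][1] + B[1][0] = -4 + 9 = 5, A[2][2] + B[2][0] = 0 + -3 = -3) = -5 (attained at k = 0)
  C[2][1] = min over k of (A[2][0] + B[0][1] = 0 + 10 = 10, A[2][1] + B[1][1] = -4 + 4 = 0, A[2][2] + B[2][1] = 0 + 9 = 9) = 0 (attained at k = 1)
  C[2][2] = min over k of (A[2][0] + B[0][2] = 0 + 8 = 8, A[2][1] + B[1][2] = -4 + -5 = -9, A[2][2] + B[2][2] = 0 + 9 = 9) = -9 (attained at k = 1)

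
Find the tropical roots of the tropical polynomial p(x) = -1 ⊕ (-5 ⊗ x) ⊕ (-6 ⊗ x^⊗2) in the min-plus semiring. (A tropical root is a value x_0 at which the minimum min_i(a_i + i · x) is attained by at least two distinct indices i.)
Roots: {1, 4}

Each tropical root is a break point of the lower envelope of the lines y = a_i + i · x (there are 3 lines, with slopes 0, 1, ..., 2). Only the lines that attain the minimum somewhere contribute to roots; other lines are dominated. Here the surviving (envelope) indices are i = 2, i = 1, i = 0.
Intersections between consecutive envelope lines give the roots: for adjacent envelope indices i < j the intersection is x = (a_i − a_j) / (j − i). Reading off the sorted break points: {1, 4}.
Verification: at each break x_0, at least two indices attain the minimum of min_i(a_i + i · x_0).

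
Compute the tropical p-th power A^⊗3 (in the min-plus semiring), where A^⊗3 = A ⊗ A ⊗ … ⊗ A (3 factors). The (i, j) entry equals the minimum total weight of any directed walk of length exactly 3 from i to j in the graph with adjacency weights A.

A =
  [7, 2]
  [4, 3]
A^⊗3 =
  [9, 8]
  [10, 9]

Each entry (A^⊗3)_ij equals the minimum over all length-3 walks i = v_0 → v_1 → … → v_3 = j of Σ_t A[v_t][v_{t+1}]. For example, for (i, j) = (0, 1) we minimise over 4 possible intermediate vertex sequences; the minimum is 8, attained along the walk 0 → 1 → 0 → 1.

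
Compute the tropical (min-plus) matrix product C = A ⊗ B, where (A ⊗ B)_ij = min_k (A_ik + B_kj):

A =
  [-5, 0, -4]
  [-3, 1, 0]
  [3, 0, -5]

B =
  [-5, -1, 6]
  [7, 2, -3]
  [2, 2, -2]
A ⊗ B =
  [-10, -6, -6]
  [-8, -4, -2]
  [-3, -3, -7]

Apply the min-plus product entry-by-entry:
  C[0][0] = min over k of (A[0][0] + B[0][0] = -5 + -5 = -10, A[0][1] + B[1][0] = 0 + 7 = 7, A[0][2] + B[2][0] = -4 + 2 = -2) = -10 (attained at k = 0)
  C[0][1] = min over k of (A[0][0] + B[0][1] = -5 + -1 = -6, A[0][1] + B[1][1] = 0 + 2 = 2, A[0][2] + B[2][1] = -4 + 2 = -2) = -6 (attained at k = 0)
  C[0][2] = min over k of (A[0][0] + B[0][2] = -5 + 6 = 1, A[0][1] + B[1][2] = 0 + -3 = -3, A[0][2] + B[2][2] = -4 + -2 = -6) = -6 (attained at k = 2)
  C[1][0] = min over k of (A[1][0] + B[0][0] = -3 + -5 = -8, A[1][1] + B[1][0] = 1 + 7 = 8, A[1][2] + B[2][0] = 0 + 2 = 2) = -8 (attained at k = 0)
  C[1][1] = min over k of (A[1][0] + B[0][1] = -3 + -1 = -4, A[1][1] + B[1][1] = 1 + 2 = 3, A[1][2] + B[2][1] = 0 + 2 = 2) = -4 (attained at k = 0)
  C[1][2] = min over k of (A[1][0] + B[0][2] = -3 + 6 = 3, A[1][1] + B[1][2] = 1 + -3 = -2, A[1][2] + B[2][2] = 0 + -2 = -2) = -2 (attained at k = 1)
  C[2][0] = min over k of (A[2][0] + B[0][0] = 3 + -5 = -2, A[2][1] + B[1][0] = 0 + 7 = 7, A[2][2] + B[2][0] = -5 + 2 = -3) = -3 (attained at k = 2)
  C[2][1] = min over k of (A[2][0] + B[0][1] = 3 + -1 = 2, A[2][1] + B[1][1] = 0 + 2 = 2, A[2][2] + B[2][1] = -5 + 2 = -3) = -3 (attained at k = 2)
  C[2][2] = min over k of (A[2][0] + B[0][2] = 3 + 6 = 9, A[2][1] + B[1][2] = 0 + -3 = -3, A[2][2] + B[2][2] = -5 + -2 = -7) = -7 (attained at k = 2)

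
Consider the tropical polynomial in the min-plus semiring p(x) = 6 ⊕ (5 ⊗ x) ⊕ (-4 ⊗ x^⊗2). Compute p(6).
p(6) = 6

A tropical monomial a ⊗ x^⊗i evaluates to a + i · x. Evaluating each term at x = 6:
  Term 0 contributes 6 + 0 · 6 = 6
  Term 1 contributes 5 + 1 · 6 = 11
  Term 2 contributes -4 + 2 · 6 = 8
p(6) = ⊕ of these = min[6, 11, 8] = 6.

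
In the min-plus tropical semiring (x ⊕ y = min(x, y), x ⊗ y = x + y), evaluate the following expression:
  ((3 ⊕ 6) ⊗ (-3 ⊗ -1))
((3 ⊕ 6) ⊗ (-3 ⊗ -1)) = -1

Expand innermost to outermost. Recall ⊕ takes the minimum of its arguments and ⊗ takes their sum. Working out the expression ((3 ⊕ 6) ⊗ (-3 ⊗ -1)) gives -1.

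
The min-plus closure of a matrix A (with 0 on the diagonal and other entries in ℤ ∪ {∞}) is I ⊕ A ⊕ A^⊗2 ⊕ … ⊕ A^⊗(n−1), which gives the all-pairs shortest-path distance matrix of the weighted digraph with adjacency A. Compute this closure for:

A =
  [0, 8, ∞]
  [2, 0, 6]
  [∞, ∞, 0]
Closure =
  [0, 8, 14]
  [2, 0, 6]
  [∞, ∞, 0]

This is the Floyd-Warshall all-pairs shortest-path computation. For each intermediate vertex k = 0, 1, …, 2, update dist[i][j] ← min(dist[i][j], dist[i][k] + dist[k][j]). The final matrix gives, for each (i, j), the minimum total weight of any directed path from i to j (possibly empty when i = j).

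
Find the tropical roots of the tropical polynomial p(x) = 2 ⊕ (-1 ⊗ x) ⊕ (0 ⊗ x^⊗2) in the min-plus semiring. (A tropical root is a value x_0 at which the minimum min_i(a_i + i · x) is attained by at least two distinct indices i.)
Roots: {-1, 3}

Each tropical root is a break point of the lower envelope of the lines y = a_i + i · x (there are 3 lines, with slopes 0, 1, ..., 2). Only the lines that attain the minimum somewhere contribute to roots; other lines are dominated. Here the surviving (envelope) indices are i = 2, i = 1, i = 0.
Intersections between consecutive envelope lines give the roots: for adjacent envelope indices i < j the intersection is x = (a_i − a_j) / (j − i). Reading off the sorted break points: {-1, 3}.
Verification: at each break x_0, at least two indices attain the minimum of min_i(a_i + i · x_0).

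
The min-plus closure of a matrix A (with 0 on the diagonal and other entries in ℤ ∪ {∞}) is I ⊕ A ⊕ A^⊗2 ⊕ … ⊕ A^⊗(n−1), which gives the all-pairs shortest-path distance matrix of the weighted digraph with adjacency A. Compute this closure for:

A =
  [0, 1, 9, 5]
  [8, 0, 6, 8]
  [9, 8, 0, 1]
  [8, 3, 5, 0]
Closure =
  [0, 1, 7, 5]
  [8, 0, 6, 7]
  [9, 4, 0, 1]
  [8, 3, 5, 0]

This is the Floyd-Warshall all-pairs shortest-path computation. For each intermediate vertex k = 0, 1, …, 3, update dist[i][j] ← min(dist[i][j], dist[i][k] + dist[k][j]). The final matrix gives, for each (i, j), the minimum total weight of any directed path from i to j (possibly empty when i = j).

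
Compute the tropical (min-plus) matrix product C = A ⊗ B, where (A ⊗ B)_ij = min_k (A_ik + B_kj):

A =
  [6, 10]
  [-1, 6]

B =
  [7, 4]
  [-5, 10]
A ⊗ B =
  [5, 10]
  [1, 3]

Apply the min-plus product entry-by-entry:
  C[0][0] = min over k of (A[0][0] + B[0][0] = 6 + 7 = 13, A[0][1] + B[1][0] = 10 + -5 = 5) = 5 (attained at k = 1)
  C[0][1] = min over k of (A[0][0] + B[0][1] = 6 + 4 = 10, A[0][1] + B[1][1] = 10 + 10 = 20) = 10 (attained at k = 0)
  C[1][0] = min over k of (A[1][0] + B[0][0] = -1 + 7 = 6, A[1][1] + B[1][0] = 6 + -5 = 1) = 1 (attained at k = 1)
  C[1][1] = min over k of (A[1][0] + B[0][1] = -1 + 4 = 3, A[1][1] + B[1][1] = 6 + 10 = 16) = 3 (attained at k = 0)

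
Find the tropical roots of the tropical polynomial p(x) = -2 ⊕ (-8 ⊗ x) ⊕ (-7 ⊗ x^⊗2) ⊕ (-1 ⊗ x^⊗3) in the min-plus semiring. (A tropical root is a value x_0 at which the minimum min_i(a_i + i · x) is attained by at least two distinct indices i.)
Roots: {-6, -1, 6}

Each tropical root is a break point of the lower envelope of the lines y = a_i + i · x (there are 4 lines, with slopes 0, 1, ..., 3). Only the lines that attain the minimum somewhere contribute to roots; other lines are dominated. Here the surviving (envelope) indices are i = 3, i = 2, i = 1, i = 0.
Intersections between consecutive envelope lines give the roots: for adjacent envelope indices i < j the intersection is x = (a_i − a_j) / (j − i). Reading off the sorted break points: {-6, -1, 6}.
Verification: at each break x_0, at least two indices attain the minimum of min_i(a_i + i · x_0).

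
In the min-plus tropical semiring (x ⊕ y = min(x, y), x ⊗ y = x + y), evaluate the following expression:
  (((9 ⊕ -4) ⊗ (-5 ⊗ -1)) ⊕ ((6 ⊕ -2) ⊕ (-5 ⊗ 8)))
(((9 ⊕ -4) ⊗ (-5 ⊗ -1)) ⊕ ((6 ⊕ -2) ⊕ (-5 ⊗ 8))) = -10

Expand innermost to outermost. Recall ⊕ takes the minimum of its arguments and ⊗ takes their sum. Working out the expression (((9 ⊕ -4) ⊗ (-5 ⊗ -1)) ⊕ ((6 ⊕ -2) ⊕ (-5 ⊗ 8))) gives -10.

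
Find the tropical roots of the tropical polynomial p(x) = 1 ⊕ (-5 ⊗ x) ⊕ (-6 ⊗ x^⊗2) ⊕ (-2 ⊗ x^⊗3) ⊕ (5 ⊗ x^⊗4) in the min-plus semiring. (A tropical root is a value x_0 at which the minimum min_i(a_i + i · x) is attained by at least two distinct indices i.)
Roots: {-7, -4, 1, 6}

Each tropical root is a break point of the lower envelope of the lines y = a_i + i · x (there are 5 lines, with slopes 0, 1, ..., 4). Only the lines that attain the minimum somewhere contribute to roots; other lines are dominated. Here the surviving (envelope) indices are i = 4, i = 3, i = 2, i = 1, i = 0.
Intersections between consecutive envelope lines give the roots: for adjacent envelope indices i < j the intersection is x = (a_i − a_j) / (j − i). Reading off the sorted break points: {-7, -4, 1, 6}.
Verification: at each break x_0, at least two indices attain the minimum of min_i(a_i + i · x_0).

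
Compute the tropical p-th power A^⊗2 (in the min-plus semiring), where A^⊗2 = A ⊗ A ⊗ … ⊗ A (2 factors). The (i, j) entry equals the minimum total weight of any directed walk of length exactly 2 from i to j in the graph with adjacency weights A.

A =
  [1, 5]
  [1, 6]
A^⊗2 =
  [2, 6]
  [2, 6]

Each entry (A^⊗2)_ij equals the minimum over all length-2 walks i = v_0 → v_1 → … → v_2 = j of Σ_t A[v_t][v_{t+1}]. For example, for (i, j) = (0, 1) we minimise over 2 possible intermediate vertex sequences; the minimum is 6, attained along the walk 0 → 0 → 1.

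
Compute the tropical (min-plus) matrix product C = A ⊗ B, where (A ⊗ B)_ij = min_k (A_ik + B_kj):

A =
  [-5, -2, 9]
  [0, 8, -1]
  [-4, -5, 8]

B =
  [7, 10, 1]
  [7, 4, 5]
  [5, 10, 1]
A ⊗ B =
  [2, 2, -4]
  [4, 9, 0]
  [2, -1, -3]

Apply the min-plus product entry-by-entry:
  C[0][0] = min over k of (A[0][0] + B[0][0] = -5 + 7 = 2, A[0][1] + B[1][0] = -2 + 7 = 5, A[0][2] + B[2][0] = 9 + 5 = 14) = 2 (attained at k = 0)
  C[0][1] = min over k of (A[0][0] + B[0][1] = -5 + 10 = 5, A[0][1] + B[1][1] = -2 + 4 = 2, A[0][2] + B[2][1] = 9 + 10 = 19) = 2 (attained at k = 1)
  C[0][2] = min over k of (A[0][0] + B[0][2] = -5 + 1 = -4, A[0][1] + B[1][2] = -2 + 5 = 3, A[0][2] + B[2][2] = 9 + 1 = 10) = -4 (attained at k = 0)
  C[1][0] = min over k of (A[1][0] + B[0][0] = 0 + 7 = 7, A[1][1] + B[1][0] = 8 + 7 = 15, A[1][2] + B[2][0] = -1 + 5 = 4) = 4 (attained at k = 2)
  C[1][1] = min over k of (A[1][0] + B[0][1] = 0 + 10 = 10, A[1][1] + B[1][1] = 8 + 4 = 12, A[1][2] + B[2][1] = -1 + 10 = 9) = 9 (attained at k = 2)
  C[1][2] = min over k of (A[1][0] + B[0][2] = 0 + 1 = 1, A[1][1] + B[1][2] = 8 + 5 = 13, A[1][2] + B[2][2] = -1 + 1 = 0) = 0 (attained at k = 2)
  C[2][0] = min over k of (A[2][0] + B[0][0] = -4 + 7 = 3, A[2][1] + B[1][0] = -5 + 7 = 2, A[2][2] + B[2][0] = 8 + 5 = 13) = 2 (attained at k = 1)
  C[2][1] = min over k of (A[2][0] + B[0][1] = -4 + 10 = 6, A[2][1] + B[1][1] = -5 + 4 = -1, A[2][2] + B[2][1] = 8 + 10 = 18) = -1 (attained at k = 1)
  C[2][2] = min over k of (A[2][0] + B[0][2] = -4 + 1 = -3, A[2][1] + B[1][2] = -5 + 5 = 0, A[2][2] + B[2][2] = 8 + 1 = 9) = -3 (attained at k = 0)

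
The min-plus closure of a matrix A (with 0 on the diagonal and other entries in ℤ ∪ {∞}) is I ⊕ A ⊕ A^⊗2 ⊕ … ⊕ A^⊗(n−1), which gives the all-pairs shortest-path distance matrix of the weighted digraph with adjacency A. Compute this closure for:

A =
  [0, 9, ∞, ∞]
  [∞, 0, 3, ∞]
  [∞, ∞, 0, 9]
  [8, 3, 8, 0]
Closure =
  [0, 9, 12, 21]
  [20, 0, 3, 12]
  [17, 12, 0, 9]
  [8, 3, 6, 0]

This is the Floyd-Warshall all-pairs shortest-path computation. For each intermediate vertex k = 0, 1, …, 3, update dist[i][j] ← min(dist[i][j], dist[i][k] + dist[k][j]). The final matrix gives, for each (i, j), the minimum total weight of any directed path from i to j (possibly empty when i = j).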